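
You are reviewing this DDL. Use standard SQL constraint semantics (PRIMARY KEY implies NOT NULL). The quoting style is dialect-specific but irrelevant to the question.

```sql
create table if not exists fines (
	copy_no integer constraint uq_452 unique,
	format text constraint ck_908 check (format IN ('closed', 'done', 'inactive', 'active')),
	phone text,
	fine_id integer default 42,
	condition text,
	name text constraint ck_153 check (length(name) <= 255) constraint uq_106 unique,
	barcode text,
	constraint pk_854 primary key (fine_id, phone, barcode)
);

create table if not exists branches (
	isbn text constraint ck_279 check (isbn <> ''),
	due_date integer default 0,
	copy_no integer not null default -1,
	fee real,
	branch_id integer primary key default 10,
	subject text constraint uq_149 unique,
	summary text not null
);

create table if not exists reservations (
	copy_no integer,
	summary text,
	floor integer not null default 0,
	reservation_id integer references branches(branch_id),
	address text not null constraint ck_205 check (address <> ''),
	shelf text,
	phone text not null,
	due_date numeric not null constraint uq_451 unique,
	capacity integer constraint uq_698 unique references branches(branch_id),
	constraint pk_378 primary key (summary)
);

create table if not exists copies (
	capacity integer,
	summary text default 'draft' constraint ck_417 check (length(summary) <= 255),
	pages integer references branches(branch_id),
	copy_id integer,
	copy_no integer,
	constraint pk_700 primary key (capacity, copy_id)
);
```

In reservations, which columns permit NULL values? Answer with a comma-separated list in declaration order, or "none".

copy_no, reservation_id, shelf, capacity

- copy_no: no NOT NULL constraint applies → nullable.
- summary: part of the PRIMARY KEY, which implies NOT NULL → not nullable.
- floor: declared NOT NULL → not nullable.
- reservation_id: a foreign key column may be NULL unless separately constrained → nullable.
- address: declared NOT NULL → not nullable.
- shelf: no NOT NULL constraint applies → nullable.
- phone: declared NOT NULL → not nullable.
- due_date: declared NOT NULL → not nullable.
- capacity: a foreign key column may be NULL unless separately constrained → nullable.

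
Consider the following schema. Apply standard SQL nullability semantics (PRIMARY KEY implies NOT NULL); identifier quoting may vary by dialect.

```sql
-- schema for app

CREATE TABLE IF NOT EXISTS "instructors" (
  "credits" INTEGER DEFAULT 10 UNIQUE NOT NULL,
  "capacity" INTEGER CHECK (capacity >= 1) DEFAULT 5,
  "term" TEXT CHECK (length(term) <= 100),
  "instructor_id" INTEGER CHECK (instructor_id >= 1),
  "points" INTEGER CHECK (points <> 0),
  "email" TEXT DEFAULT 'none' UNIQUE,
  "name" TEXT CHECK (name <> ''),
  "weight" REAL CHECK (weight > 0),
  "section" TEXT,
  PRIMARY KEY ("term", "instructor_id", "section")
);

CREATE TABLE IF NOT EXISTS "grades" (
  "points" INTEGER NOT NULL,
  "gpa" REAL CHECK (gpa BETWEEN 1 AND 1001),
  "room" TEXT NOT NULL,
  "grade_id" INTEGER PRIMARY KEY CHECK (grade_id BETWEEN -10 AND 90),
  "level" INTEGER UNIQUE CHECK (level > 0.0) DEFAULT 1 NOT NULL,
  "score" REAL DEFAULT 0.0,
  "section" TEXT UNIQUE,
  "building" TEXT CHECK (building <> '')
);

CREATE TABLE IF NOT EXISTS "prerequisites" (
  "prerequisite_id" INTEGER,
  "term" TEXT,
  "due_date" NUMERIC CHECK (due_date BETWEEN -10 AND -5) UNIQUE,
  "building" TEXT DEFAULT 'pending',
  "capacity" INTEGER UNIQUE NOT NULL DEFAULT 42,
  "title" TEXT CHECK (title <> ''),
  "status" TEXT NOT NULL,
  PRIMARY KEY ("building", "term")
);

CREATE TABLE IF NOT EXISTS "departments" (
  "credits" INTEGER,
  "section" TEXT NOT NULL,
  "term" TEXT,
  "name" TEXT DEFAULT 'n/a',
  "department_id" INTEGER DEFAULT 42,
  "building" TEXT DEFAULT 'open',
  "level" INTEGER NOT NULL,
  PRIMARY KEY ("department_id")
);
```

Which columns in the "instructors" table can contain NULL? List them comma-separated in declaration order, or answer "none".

- credits: declared NOT NULL → not nullable.
- capacity: CHECK does not forbid NULL (a CHECK constraint passes when its expression is NULL) → nullable.
- term: part of the PRIMARY KEY, which implies NOT NULL → not nullable.
- instructor_id: part of the PRIMARY KEY, which implies NOT NULL → not nullable.
- points: CHECK does not forbid NULL (a CHECK constraint passes when its expression is NULL) → nullable.
- email: UNIQUE does not imply NOT NULL → nullable.
- name: CHECK does not forbid NULL (a CHECK constraint passes when its expression is NULL) → nullable.
- weight: CHECK does not forbid NULL (a CHECK constraint passes when its expression is NULL) → nullable.
- section: part of the PRIMARY KEY, which implies NOT NULL → not nullable.

capacity, points, email, name, weight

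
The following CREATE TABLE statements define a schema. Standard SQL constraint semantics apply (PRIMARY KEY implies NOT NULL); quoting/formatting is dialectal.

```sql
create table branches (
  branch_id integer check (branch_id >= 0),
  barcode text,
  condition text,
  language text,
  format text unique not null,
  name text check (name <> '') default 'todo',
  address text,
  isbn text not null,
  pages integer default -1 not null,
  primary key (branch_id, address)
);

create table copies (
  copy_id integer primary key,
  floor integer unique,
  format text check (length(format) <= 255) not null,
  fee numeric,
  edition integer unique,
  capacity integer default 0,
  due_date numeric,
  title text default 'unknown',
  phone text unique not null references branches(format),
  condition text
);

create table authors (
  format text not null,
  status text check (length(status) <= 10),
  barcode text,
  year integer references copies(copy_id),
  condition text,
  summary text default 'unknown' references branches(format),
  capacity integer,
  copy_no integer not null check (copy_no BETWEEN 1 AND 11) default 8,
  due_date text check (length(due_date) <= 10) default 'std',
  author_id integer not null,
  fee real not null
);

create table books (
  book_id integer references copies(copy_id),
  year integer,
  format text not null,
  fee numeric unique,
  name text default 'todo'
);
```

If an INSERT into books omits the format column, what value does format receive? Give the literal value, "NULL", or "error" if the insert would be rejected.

format has no DEFAULT clause.
Omitting it would insert NULL, but it is declared NOT NULL, so the INSERT fails.

error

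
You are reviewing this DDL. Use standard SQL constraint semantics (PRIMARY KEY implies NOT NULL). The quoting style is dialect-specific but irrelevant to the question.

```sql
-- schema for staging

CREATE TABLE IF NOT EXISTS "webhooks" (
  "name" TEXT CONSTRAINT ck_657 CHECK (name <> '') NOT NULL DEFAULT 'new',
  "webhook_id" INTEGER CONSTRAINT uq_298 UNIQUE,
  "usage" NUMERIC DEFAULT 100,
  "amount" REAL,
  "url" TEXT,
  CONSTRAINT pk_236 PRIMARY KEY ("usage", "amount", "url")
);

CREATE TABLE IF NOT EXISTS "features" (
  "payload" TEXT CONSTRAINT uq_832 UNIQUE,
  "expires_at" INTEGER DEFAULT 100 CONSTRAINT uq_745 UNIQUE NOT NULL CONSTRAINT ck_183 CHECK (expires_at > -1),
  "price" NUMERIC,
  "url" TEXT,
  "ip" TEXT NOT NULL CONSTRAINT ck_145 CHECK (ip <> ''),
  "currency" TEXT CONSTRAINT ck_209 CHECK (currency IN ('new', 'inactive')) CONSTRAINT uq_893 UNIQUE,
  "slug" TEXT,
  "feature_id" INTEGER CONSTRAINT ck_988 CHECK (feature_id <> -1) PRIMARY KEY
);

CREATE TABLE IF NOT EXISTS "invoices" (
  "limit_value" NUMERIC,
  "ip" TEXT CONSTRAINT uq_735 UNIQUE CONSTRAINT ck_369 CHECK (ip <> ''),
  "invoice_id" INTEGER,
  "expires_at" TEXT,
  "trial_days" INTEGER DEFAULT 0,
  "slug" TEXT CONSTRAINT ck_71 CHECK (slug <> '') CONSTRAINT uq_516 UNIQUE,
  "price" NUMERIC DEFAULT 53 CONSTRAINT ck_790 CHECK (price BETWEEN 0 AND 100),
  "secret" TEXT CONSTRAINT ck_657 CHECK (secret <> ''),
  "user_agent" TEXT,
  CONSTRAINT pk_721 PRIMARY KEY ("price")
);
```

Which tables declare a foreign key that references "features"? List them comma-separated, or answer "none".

No REFERENCES clause anywhere in the schema names features.

none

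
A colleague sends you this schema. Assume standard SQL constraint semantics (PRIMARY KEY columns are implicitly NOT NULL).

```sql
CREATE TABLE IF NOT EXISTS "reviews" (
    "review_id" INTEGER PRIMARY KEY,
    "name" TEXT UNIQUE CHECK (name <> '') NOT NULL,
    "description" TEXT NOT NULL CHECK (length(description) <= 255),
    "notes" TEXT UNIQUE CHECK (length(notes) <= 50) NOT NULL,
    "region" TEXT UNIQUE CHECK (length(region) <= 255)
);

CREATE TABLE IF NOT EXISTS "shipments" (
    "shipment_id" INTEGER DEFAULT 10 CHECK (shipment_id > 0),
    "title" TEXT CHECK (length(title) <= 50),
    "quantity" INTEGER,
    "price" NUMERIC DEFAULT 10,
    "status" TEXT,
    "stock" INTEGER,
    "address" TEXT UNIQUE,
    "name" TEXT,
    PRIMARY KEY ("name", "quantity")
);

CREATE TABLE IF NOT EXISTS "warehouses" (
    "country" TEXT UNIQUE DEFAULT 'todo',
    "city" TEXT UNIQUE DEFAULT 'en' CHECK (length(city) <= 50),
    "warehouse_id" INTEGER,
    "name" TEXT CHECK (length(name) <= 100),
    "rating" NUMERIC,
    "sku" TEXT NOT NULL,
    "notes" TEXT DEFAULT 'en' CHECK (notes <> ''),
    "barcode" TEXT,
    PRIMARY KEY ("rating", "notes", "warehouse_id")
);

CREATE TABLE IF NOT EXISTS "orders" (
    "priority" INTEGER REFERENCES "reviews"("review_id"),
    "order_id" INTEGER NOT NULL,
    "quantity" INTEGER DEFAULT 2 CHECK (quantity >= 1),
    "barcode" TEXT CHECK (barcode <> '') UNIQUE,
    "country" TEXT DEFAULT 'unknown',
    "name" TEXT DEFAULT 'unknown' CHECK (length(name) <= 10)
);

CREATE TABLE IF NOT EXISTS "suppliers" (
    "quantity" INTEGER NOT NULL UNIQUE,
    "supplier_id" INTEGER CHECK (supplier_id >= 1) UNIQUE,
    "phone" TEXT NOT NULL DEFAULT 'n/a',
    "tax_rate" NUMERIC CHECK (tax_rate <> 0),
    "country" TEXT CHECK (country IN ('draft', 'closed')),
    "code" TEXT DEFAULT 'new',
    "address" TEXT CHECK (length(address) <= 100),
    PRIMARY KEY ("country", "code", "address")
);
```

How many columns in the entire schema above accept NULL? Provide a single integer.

reviews: 1 nullable (region — PK (review_id) and explicit NOT NULL columns excluded).
shipments: 6 nullable (shipment_id, title, price, status, stock, address — PK (name, quantity) and explicit NOT NULL columns excluded).
warehouses: 4 nullable (country, city, name, barcode — PK (rating, notes, warehouse_id) and explicit NOT NULL columns excluded).
orders: 5 nullable (priority, quantity, barcode, country, name — PK none and explicit NOT NULL columns excluded).
suppliers: 2 nullable (supplier_id, tax_rate — PK (country, code, address) and explicit NOT NULL columns excluded).
Total: 1 + 6 + 4 + 5 + 2 = 18.

18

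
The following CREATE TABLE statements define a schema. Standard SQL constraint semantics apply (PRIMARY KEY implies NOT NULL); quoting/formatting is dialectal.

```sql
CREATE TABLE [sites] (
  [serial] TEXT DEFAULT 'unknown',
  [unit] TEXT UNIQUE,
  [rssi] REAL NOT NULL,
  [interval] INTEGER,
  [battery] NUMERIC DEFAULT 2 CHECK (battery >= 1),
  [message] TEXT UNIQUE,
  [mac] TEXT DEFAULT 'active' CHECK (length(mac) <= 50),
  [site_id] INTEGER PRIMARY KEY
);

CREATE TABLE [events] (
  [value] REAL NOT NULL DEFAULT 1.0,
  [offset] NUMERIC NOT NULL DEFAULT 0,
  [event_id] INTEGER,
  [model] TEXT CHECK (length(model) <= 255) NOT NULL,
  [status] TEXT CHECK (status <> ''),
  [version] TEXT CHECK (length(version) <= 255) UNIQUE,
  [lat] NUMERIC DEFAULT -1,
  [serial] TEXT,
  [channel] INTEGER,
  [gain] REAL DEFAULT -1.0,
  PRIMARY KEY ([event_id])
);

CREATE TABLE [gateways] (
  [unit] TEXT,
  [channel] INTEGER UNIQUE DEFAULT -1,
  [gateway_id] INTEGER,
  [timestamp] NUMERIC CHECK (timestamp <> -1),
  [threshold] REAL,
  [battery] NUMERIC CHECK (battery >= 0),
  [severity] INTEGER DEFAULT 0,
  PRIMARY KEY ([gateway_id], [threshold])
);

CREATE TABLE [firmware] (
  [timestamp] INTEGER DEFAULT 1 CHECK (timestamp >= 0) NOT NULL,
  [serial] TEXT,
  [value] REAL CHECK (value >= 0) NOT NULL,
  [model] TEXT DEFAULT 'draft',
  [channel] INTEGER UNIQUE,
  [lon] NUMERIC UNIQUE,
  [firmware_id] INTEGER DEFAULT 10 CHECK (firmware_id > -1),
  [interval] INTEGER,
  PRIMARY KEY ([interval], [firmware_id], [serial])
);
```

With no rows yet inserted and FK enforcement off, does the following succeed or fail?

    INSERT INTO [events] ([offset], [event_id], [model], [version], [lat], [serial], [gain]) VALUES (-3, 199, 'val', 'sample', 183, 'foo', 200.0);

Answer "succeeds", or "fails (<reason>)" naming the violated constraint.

NOT NULL columns: event_id is supplied; model is supplied; offset is supplied; value defaults to 1.0.
CHECK constraints: 'val' satisfies (length(model) <= 255); 'sample' satisfies (length(version) <= 255).
No constraint is violated.

succeeds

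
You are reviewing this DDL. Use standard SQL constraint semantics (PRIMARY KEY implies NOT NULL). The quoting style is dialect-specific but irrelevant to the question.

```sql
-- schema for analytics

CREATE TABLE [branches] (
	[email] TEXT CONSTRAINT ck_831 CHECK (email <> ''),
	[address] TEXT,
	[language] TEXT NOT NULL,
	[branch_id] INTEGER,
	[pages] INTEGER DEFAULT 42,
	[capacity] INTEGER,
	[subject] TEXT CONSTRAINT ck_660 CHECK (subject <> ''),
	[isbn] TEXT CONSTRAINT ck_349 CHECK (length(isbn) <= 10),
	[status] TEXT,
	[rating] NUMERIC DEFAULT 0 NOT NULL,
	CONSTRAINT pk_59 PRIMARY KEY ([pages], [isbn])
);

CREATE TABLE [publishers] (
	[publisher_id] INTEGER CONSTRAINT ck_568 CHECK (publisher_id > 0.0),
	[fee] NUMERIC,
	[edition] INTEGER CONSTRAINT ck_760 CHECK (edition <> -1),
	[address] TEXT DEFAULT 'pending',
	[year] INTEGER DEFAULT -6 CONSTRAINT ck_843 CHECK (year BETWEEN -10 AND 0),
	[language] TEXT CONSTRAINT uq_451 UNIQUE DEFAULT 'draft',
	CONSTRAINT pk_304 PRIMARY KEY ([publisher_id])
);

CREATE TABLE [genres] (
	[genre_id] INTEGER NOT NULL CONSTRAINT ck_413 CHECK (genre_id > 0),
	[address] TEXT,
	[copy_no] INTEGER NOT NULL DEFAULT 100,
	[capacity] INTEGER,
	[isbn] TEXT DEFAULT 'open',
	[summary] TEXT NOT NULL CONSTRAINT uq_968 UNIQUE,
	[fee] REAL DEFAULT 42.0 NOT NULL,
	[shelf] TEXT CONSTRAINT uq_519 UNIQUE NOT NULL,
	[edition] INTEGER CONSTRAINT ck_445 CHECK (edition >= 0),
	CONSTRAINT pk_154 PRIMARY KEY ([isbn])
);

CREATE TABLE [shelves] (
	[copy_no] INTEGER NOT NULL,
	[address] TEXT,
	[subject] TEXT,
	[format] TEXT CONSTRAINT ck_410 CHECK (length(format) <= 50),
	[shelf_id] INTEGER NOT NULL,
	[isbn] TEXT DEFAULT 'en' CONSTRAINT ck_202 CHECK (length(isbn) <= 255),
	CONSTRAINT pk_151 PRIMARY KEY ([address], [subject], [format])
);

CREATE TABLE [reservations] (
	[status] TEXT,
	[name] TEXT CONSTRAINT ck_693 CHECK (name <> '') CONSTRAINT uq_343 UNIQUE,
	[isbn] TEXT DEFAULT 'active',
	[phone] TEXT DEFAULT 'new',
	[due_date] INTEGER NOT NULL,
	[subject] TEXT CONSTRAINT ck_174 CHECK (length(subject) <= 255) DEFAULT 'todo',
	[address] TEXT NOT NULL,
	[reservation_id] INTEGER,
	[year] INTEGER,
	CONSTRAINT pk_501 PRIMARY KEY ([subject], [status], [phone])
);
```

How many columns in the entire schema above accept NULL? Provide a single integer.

19

branches: 6 nullable (email, address, branch_id, capacity, subject, status — PK (pages, isbn) and explicit NOT NULL columns excluded).
publishers: 5 nullable (fee, edition, address, year, language — PK (publisher_id) and explicit NOT NULL columns excluded).
genres: 3 nullable (address, capacity, edition — PK (isbn) and explicit NOT NULL columns excluded).
shelves: 1 nullable (isbn — PK (address, subject, format) and explicit NOT NULL columns excluded).
reservations: 4 nullable (name, isbn, reservation_id, year — PK (subject, status, phone) and explicit NOT NULL columns excluded).
Total: 6 + 5 + 3 + 1 + 4 = 19.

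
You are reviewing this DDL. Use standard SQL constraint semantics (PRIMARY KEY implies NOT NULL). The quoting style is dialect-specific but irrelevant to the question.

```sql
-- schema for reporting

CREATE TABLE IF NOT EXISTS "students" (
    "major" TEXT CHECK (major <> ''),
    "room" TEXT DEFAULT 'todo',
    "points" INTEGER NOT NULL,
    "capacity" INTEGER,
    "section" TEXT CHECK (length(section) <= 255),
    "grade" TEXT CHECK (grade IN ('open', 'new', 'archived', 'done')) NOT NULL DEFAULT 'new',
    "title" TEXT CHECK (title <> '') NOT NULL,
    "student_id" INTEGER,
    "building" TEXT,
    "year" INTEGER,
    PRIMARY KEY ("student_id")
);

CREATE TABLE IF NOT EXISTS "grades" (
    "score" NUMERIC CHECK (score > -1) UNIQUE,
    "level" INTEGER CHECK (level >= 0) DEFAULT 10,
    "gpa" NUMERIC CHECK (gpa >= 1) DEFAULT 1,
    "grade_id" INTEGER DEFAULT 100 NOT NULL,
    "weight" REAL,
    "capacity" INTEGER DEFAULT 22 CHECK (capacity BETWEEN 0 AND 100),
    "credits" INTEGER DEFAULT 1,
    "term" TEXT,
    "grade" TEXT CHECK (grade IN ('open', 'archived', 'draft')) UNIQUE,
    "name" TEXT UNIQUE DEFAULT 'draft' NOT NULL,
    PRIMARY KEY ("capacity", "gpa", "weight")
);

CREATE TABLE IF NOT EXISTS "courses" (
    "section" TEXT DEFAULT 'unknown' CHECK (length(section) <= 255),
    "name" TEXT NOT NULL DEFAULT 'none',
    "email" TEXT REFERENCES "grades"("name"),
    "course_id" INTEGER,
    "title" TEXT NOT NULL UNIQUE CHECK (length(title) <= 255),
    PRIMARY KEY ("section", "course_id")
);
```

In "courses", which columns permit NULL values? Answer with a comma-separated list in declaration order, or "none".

email

- section: part of the PRIMARY KEY, which implies NOT NULL → not nullable.
- name: declared NOT NULL → not nullable.
- email: a foreign key column may be NULL unless separately constrained → nullable.
- course_id: part of the PRIMARY KEY, which implies NOT NULL → not nullable.
- title: declared NOT NULL → not nullable.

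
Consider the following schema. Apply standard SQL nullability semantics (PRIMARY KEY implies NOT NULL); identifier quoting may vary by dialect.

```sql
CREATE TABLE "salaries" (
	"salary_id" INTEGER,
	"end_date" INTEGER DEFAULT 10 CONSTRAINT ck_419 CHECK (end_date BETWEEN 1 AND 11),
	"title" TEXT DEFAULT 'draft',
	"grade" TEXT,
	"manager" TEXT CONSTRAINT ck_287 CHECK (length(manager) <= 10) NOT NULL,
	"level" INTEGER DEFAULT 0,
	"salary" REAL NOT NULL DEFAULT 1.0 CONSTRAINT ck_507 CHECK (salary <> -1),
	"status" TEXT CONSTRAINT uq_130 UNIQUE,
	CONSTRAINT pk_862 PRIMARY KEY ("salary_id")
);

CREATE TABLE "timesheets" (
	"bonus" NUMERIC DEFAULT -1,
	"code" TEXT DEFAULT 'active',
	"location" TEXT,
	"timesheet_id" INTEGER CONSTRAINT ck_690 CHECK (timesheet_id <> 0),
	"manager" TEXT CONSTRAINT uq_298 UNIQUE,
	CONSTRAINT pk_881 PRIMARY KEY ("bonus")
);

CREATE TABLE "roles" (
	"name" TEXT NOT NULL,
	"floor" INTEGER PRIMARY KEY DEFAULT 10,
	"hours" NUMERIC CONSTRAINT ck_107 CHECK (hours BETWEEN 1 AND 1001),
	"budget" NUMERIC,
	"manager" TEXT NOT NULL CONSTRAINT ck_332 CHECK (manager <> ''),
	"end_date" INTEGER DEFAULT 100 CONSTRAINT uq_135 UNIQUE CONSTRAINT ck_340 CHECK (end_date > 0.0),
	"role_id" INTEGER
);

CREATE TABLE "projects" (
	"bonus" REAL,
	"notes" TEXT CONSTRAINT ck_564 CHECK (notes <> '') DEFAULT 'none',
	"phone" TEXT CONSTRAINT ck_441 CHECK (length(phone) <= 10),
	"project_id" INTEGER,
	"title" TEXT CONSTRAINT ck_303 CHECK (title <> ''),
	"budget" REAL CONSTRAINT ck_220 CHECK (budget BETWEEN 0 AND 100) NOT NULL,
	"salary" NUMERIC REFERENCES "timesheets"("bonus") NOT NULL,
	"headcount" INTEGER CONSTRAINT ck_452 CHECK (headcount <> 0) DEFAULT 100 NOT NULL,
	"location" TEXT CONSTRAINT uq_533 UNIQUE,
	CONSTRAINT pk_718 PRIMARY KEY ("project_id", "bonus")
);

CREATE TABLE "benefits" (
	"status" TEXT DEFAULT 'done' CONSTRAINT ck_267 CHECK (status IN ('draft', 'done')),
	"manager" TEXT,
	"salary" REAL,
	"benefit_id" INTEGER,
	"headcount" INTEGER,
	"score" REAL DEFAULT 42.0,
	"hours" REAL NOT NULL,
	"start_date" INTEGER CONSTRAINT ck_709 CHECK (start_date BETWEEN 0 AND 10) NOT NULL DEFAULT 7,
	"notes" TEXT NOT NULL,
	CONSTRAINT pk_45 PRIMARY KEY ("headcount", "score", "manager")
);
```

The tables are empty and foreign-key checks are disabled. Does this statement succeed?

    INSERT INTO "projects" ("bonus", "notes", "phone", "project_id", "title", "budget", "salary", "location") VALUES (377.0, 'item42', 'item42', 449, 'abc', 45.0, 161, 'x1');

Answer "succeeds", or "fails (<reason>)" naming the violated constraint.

succeeds

NOT NULL columns: bonus is supplied; budget is supplied; headcount defaults to 100; project_id is supplied; salary is supplied.
CHECK constraints: 'item42' satisfies (notes <> ''); 'item42' satisfies (length(phone) <= 10); 'abc' satisfies (title <> ''); 45.0 satisfies (budget BETWEEN 0 AND 100).
No constraint is violated.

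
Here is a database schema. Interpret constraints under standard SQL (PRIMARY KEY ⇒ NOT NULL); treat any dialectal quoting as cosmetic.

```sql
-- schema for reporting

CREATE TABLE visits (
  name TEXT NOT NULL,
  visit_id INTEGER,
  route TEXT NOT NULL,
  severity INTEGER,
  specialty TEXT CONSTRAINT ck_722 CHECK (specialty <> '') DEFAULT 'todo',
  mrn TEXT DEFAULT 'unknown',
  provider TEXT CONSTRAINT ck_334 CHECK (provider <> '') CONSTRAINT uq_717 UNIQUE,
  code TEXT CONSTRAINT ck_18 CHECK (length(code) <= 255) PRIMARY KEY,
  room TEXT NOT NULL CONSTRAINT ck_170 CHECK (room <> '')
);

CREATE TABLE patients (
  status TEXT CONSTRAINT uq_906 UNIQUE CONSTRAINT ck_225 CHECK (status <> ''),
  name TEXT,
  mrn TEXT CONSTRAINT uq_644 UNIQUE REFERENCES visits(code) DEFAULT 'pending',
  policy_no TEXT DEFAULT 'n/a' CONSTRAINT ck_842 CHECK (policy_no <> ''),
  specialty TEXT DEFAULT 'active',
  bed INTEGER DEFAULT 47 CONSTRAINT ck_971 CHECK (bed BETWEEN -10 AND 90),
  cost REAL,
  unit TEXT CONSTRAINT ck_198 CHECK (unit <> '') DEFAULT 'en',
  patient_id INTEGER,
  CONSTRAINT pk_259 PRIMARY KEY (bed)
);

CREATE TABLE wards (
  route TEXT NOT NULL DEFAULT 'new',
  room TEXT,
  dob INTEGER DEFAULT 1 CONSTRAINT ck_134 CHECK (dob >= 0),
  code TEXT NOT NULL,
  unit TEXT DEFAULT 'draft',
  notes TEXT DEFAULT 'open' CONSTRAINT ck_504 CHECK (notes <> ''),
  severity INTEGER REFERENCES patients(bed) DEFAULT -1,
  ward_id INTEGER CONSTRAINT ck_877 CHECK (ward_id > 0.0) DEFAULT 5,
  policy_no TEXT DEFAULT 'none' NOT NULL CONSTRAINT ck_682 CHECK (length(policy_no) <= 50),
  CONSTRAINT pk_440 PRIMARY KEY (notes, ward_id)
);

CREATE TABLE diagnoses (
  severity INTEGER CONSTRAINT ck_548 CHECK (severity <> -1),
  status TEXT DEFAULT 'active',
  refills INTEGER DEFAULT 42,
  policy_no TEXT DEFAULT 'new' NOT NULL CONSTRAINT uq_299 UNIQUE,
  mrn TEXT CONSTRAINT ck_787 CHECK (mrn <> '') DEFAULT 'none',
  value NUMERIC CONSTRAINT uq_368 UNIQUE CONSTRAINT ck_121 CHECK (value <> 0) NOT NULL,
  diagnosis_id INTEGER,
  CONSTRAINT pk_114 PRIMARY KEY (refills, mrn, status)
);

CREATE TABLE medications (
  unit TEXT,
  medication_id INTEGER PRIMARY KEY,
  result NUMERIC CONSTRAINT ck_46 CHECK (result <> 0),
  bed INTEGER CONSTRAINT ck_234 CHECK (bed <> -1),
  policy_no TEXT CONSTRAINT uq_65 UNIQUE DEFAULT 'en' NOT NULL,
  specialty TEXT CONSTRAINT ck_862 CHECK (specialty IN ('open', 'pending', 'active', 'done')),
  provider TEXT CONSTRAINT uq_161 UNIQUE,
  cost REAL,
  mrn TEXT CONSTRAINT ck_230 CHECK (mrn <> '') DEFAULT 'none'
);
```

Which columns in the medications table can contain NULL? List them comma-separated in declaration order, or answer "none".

- unit: no NOT NULL constraint applies → nullable.
- medication_id: part of the PRIMARY KEY, which implies NOT NULL → not nullable.
- result: CHECK does not forbid NULL (a CHECK constraint passes when its expression is NULL) → nullable.
- bed: CHECK does not forbid NULL (a CHECK constraint passes when its expression is NULL) → nullable.
- policy_no: declared NOT NULL → not nullable.
- specialty: CHECK does not forbid NULL (a CHECK constraint passes when its expression is NULL) → nullable.
- provider: UNIQUE does not imply NOT NULL → nullable.
- cost: no NOT NULL constraint applies → nullable.
- mrn: CHECK does not forbid NULL (a CHECK constraint passes when its expression is NULL) → nullable.

unit, result, bed, specialty, provider, cost, mrn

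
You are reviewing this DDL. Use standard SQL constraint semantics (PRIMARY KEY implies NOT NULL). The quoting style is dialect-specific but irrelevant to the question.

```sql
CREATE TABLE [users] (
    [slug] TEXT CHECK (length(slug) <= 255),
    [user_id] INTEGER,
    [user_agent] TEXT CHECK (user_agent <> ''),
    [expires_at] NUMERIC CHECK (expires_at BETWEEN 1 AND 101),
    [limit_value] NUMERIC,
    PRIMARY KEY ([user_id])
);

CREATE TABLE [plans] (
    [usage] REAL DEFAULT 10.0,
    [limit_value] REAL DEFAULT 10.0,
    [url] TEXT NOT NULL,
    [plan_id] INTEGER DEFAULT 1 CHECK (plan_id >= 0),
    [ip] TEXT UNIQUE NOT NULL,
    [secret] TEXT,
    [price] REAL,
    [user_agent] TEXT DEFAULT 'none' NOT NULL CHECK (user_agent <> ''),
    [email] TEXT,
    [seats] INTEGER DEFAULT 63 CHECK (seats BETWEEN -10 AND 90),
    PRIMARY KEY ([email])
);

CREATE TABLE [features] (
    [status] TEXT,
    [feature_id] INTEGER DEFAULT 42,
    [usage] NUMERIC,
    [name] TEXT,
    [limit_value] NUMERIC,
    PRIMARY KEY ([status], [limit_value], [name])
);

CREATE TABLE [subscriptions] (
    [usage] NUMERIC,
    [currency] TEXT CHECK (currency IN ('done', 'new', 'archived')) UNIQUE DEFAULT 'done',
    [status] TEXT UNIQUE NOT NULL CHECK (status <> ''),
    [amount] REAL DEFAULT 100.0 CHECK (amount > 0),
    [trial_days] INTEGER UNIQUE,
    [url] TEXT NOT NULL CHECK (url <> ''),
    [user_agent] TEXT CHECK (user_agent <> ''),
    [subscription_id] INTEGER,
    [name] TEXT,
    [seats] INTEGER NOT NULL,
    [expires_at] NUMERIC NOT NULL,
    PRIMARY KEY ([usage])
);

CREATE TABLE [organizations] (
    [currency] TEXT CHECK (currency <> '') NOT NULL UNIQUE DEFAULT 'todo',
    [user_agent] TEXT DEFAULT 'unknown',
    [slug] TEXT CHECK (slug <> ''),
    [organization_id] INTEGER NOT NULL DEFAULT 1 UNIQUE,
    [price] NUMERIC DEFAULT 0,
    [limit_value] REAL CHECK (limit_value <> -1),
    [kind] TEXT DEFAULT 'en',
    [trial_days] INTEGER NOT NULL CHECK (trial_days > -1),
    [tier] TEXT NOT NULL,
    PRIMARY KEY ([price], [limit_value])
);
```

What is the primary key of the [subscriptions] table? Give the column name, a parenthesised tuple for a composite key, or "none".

usage

usage is declared PRIMARY KEY as a table-level PRIMARY KEY clause.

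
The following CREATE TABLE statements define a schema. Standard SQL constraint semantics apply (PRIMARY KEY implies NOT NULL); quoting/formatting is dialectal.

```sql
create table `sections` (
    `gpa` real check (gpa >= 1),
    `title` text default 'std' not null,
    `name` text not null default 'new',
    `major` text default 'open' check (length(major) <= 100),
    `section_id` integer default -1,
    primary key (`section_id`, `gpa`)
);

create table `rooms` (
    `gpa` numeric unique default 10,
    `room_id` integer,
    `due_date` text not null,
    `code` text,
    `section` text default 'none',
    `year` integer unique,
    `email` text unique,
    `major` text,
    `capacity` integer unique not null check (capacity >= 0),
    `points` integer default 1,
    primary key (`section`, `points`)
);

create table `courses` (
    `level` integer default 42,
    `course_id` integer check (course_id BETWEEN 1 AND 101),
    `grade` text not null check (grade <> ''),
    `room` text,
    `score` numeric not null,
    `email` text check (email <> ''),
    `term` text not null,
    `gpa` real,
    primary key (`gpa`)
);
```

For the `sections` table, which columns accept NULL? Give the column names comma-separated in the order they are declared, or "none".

- gpa: part of the PRIMARY KEY, which implies NOT NULL → not nullable.
- title: declared NOT NULL → not nullable.
- name: declared NOT NULL → not nullable.
- major: CHECK does not forbid NULL (a CHECK constraint passes when its expression is NULL) → nullable.
- section_id: part of the PRIMARY KEY, which implies NOT NULL → not nullable.

major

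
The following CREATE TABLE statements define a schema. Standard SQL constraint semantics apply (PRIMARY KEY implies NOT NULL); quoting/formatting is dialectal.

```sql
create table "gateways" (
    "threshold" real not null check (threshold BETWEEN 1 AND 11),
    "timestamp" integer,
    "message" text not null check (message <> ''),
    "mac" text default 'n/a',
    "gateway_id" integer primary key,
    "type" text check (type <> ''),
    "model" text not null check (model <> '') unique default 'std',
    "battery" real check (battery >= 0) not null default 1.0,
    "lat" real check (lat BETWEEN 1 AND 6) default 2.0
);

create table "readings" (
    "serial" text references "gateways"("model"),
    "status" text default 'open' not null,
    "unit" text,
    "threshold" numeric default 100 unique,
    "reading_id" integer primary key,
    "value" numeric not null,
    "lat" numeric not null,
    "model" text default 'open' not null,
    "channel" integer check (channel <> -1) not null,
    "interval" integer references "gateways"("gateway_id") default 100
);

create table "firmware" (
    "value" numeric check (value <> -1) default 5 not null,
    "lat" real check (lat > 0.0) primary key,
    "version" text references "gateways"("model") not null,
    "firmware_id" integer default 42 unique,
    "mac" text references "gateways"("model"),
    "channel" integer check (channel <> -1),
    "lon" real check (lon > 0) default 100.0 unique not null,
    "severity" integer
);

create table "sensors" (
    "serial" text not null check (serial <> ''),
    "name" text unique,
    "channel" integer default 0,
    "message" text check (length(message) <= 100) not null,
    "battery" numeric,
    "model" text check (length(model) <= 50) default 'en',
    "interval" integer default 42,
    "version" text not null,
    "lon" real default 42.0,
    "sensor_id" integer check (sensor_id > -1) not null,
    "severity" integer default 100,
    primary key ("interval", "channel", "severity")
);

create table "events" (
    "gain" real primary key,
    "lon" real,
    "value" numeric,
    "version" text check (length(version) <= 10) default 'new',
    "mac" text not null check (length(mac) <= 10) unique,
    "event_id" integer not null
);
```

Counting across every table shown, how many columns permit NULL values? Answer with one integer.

19

gateways: 4 nullable (timestamp, mac, type, lat — PK (gateway_id) and explicit NOT NULL columns excluded).
readings: 4 nullable (serial, unit, threshold, interval — PK (reading_id) and explicit NOT NULL columns excluded).
firmware: 4 nullable (firmware_id, mac, channel, severity — PK (lat) and explicit NOT NULL columns excluded).
sensors: 4 nullable (name, battery, model, lon — PK (interval, channel, severity) and explicit NOT NULL columns excluded).
events: 3 nullable (lon, value, version — PK (gain) and explicit NOT NULL columns excluded).
Total: 4 + 4 + 4 + 4 + 3 = 19.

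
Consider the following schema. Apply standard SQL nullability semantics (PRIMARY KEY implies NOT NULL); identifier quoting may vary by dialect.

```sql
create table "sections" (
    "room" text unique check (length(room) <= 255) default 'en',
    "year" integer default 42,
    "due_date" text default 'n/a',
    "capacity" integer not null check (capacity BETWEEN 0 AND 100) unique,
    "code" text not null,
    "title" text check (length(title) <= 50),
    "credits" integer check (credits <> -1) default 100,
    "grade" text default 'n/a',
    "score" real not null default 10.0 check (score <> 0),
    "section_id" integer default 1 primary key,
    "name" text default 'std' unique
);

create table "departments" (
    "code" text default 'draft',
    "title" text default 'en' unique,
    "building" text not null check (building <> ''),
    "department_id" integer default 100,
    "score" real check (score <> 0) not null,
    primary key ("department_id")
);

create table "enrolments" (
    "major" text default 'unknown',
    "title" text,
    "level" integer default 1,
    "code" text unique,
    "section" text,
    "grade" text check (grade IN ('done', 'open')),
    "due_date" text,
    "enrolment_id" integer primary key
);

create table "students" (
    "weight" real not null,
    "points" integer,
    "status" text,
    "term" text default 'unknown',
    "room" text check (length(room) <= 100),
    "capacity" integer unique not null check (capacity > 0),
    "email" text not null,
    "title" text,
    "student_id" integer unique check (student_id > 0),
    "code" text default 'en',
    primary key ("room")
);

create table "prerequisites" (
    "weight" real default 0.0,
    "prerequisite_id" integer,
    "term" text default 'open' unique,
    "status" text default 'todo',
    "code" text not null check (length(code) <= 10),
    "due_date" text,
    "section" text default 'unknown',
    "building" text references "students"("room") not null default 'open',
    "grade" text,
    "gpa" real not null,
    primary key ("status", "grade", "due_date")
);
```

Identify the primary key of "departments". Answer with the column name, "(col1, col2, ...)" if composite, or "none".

department_id is declared PRIMARY KEY as a table-level PRIMARY KEY clause.

department_id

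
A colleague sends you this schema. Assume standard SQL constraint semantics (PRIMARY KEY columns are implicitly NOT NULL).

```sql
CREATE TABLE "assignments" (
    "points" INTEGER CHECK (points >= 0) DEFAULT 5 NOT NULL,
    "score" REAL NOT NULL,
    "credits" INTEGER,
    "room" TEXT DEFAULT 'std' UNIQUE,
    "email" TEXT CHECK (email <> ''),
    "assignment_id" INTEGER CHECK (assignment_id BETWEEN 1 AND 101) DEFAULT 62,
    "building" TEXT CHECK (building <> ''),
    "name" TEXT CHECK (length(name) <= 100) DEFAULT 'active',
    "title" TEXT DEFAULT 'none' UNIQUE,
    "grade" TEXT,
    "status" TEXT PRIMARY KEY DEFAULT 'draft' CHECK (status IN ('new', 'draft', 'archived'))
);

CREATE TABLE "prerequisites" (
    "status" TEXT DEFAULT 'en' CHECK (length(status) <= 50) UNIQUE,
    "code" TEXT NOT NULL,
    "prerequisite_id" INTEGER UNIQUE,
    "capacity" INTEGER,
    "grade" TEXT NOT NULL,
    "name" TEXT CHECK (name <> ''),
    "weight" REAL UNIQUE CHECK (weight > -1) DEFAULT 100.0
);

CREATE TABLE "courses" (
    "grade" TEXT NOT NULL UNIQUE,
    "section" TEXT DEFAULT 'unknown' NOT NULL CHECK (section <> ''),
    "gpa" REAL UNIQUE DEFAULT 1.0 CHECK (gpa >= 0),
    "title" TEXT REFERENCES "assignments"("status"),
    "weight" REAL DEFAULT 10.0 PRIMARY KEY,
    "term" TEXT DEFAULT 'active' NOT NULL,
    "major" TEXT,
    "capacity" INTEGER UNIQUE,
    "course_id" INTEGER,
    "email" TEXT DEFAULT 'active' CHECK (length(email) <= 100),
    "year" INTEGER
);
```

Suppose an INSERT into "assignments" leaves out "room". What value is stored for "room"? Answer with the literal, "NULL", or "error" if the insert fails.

'std'

room has an explicit DEFAULT 'std'.
When the column is omitted from an INSERT, that default is used.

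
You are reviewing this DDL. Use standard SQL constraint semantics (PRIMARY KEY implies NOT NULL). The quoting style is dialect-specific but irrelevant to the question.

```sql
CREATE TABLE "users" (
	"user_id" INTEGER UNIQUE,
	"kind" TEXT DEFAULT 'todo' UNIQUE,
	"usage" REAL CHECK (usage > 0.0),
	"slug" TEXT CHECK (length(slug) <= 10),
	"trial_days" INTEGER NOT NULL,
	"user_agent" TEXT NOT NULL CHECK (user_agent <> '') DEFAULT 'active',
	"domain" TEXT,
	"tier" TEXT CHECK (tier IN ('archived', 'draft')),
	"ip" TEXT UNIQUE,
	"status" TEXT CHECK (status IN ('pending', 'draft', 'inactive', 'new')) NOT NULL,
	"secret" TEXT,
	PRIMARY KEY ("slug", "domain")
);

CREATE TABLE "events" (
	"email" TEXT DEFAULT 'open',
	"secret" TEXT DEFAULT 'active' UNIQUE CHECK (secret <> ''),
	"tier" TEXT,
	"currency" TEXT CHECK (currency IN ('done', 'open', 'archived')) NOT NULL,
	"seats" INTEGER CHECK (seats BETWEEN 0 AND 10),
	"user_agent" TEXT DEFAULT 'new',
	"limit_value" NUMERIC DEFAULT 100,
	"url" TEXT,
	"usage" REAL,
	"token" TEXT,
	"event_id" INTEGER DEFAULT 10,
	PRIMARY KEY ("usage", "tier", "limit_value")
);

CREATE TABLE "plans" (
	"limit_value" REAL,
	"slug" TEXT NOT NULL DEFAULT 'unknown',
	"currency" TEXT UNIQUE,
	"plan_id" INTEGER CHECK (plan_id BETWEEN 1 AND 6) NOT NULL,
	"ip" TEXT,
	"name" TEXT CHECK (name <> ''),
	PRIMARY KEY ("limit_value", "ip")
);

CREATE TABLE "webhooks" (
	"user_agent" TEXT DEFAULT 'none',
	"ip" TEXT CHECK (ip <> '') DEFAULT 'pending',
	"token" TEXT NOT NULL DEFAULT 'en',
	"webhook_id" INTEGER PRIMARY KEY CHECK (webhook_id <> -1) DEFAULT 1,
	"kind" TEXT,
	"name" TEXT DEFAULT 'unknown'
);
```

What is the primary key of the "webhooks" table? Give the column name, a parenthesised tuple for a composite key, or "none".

webhook_id

webhook_id is declared PRIMARY KEY inline on the column.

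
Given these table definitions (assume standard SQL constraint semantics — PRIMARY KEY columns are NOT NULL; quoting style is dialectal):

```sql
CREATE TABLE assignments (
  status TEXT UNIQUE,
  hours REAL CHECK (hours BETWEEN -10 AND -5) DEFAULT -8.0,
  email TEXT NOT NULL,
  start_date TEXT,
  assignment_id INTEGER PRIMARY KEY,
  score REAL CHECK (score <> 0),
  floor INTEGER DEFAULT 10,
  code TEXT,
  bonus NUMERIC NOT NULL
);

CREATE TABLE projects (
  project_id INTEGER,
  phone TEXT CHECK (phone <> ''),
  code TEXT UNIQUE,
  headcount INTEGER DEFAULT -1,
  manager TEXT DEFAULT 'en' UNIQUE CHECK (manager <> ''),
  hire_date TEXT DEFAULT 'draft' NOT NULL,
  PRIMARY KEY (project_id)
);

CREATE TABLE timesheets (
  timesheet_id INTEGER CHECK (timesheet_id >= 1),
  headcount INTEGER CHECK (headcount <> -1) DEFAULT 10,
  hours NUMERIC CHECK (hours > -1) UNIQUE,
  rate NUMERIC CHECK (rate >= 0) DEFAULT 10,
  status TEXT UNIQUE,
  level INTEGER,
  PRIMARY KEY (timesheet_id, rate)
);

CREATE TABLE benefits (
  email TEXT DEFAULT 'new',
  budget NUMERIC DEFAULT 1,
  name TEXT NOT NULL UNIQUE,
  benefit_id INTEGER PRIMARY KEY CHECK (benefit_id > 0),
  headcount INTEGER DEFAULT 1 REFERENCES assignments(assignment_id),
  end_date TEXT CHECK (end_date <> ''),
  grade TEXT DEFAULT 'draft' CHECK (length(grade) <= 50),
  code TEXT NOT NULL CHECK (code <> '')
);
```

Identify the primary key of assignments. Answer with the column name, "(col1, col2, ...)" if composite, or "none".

assignment_id is declared PRIMARY KEY inline on the column.

assignment_id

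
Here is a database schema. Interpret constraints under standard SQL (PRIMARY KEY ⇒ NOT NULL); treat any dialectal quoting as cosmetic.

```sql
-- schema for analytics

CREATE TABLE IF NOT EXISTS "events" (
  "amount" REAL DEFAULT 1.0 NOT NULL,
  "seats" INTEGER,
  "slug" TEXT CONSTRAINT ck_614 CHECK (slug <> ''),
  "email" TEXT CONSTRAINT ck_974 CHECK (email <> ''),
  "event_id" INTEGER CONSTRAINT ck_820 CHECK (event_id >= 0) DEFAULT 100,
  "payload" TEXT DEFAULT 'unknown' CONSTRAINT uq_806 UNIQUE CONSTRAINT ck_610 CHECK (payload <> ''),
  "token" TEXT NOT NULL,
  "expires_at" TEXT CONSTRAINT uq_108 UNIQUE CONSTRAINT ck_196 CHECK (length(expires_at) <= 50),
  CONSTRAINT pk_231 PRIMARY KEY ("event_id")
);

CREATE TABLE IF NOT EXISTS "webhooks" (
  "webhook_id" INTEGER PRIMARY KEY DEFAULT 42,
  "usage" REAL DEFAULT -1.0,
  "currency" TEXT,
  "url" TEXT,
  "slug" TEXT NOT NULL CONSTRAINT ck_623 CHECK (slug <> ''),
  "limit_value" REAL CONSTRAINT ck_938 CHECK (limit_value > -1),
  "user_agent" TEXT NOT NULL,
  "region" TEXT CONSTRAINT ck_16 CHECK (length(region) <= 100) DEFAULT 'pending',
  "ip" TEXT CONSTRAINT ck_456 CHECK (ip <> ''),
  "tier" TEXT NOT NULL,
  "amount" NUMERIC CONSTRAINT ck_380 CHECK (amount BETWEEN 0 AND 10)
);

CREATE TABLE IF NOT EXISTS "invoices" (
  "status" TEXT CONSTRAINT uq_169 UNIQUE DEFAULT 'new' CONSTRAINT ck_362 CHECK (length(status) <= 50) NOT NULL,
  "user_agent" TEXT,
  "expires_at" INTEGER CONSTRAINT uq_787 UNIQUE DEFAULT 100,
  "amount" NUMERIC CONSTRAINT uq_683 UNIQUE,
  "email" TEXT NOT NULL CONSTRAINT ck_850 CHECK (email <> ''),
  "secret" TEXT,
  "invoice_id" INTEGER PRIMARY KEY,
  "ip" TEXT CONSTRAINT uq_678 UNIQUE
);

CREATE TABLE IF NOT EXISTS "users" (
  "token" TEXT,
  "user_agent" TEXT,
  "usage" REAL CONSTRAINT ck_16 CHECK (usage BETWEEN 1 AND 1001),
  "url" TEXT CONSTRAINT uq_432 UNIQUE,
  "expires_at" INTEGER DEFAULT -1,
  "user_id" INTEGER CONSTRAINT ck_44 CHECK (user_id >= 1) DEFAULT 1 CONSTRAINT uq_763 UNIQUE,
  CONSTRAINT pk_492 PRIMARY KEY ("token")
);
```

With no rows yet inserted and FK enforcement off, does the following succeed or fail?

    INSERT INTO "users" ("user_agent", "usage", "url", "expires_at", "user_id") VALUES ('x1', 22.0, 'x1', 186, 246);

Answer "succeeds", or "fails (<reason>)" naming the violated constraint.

fails (NOT NULL on token)

token is omitted from the column list and has no DEFAULT, so it would receive NULL.
But token is part of the PRIMARY KEY (implied NOT NULL).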